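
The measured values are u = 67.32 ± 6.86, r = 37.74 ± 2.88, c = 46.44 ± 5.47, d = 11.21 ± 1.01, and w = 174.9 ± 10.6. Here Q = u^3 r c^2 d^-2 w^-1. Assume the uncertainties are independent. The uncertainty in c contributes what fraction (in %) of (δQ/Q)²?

29.1%

(δQ/Q)² = (3·δu/u)² + (1·δr/r)² + (2·δc/c)² + (-2·δd/d)² + (-1·δw/w)²
  u term: (3×0.102)² = 0.0935
  r term: (1×0.0763)² = 0.00582
  c term: (2×0.118)² = 0.0555
  d term: (-2×0.0901)² = 0.0325
  w term: (-1×0.0606)² = 0.00367
Total = 0.191. Share from c = 0.0555/0.191 = 0.291.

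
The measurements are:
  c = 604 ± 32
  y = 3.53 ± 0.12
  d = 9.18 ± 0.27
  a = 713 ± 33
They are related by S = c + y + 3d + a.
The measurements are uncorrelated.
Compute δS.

46.0

S is a linear combination, so absolute uncertainties add in quadrature:
  (δc)² = 1020;  (δy)² = 0.0144;  (3·δd)² = 0.656;  (δa)² = 1090
δS = √(2110) = 46.0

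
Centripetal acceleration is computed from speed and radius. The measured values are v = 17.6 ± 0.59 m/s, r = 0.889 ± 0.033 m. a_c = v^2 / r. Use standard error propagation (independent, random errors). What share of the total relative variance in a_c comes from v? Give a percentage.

76.5%

(δa_c/a_c)² = (2·δv/v)² + (-1·δr/r)²
  v term: (2×0.0335)² = 0.00450
  r term: (-1×0.0371)² = 0.00138
Total = 0.00587. Share from v = 0.00450/0.00587 = 0.765.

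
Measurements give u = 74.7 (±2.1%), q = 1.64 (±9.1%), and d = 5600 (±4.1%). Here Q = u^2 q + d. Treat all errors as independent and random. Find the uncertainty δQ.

945

Let p = u^2·q = 9150. δp/p = √((2·δu/u)² + (1·δq/q)²) = √(0.00176 + 0.00828) = 0.100, so δp = 917.
Q = p + d: δQ = √(δp² + δd²) = √(8.41e+05 + 52700) = 945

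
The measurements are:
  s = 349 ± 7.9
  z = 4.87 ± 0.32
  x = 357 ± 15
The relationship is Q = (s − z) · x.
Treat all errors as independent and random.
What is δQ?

Let u = s − z = 344. δu = √(δs² + δz²) = √(62.4 + 0.102) = 7.91, so δu/u = 0.0230.
Q is then a monomial in u, x:
δQ/Q = √((δu/u)² + (1·δx/x)²) = √(0.000528 + 0.00177) = 0.0479
Q = 1.23e+05, so δQ = 0.0479 × 1.23e+05 = 5880.

5880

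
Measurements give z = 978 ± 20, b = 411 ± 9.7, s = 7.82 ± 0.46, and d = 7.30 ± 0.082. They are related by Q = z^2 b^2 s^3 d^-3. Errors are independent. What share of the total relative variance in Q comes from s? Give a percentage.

86.1%

(δQ/Q)² = (2·δz/z)² + (2·δb/b)² + (3·δs/s)² + (-3·δd/d)²
  z term: (2×0.0204)² = 0.00167
  b term: (2×0.0236)² = 0.00223
  s term: (3×0.0588)² = 0.0311
  d term: (-3×0.0112)² = 0.00114
Total = 0.0362. Share from s = 0.0311/0.0362 = 0.861.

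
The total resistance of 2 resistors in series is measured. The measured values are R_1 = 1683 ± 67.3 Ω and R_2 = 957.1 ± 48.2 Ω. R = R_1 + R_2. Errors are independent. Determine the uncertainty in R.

Absolute uncertainties add in quadrature for a linear combination:
  (δR_1)² = 4530;  (δR_2)² = 2320
δR = √(6850) = 82.8 Ω

82.8 Ω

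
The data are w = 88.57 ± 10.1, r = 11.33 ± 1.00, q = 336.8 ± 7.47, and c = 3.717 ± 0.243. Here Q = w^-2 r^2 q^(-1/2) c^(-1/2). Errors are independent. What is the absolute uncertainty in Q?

Q is a product of powers, so relative uncertainties combine in quadrature:
  (-2·δw/w)² = (-2×0.114)² = 0.0520;  (2·δr/r)² = (2×0.0883)² = 0.0312;  (−½·δq/q)² = (-0.5×0.0222)² = 0.000123;  (−½·δc/c)² = (-0.5×0.0654)² = 0.00107
δQ/Q = √(0.0844) = 0.290
Q = 0.0004625, so δQ = 0.290 × 0.0004625 = 0.000134.

0.000134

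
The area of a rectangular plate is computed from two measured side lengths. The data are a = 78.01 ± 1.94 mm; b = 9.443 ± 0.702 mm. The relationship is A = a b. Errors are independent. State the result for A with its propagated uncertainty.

Since A is a product/quotient, work with relative uncertainties:
  (1·δa/a)² = (1×0.0249)² = 0.000618;  (1·δb/b)² = (1×0.0743)² = 0.00553
δA/A = √(0.00614) = 0.0784
A = 736.6 mm^2, so δA = 0.0784 × 736.6 = 57.7 mm^2.

736.6 ± 57.7 mm^2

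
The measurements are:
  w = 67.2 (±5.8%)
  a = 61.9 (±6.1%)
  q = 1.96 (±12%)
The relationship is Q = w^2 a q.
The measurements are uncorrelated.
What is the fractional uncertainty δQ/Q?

0.178

Relative error in a monomial: (δQ/Q)² = Σ (nᵢ · δxᵢ/xᵢ)².
  (2·δw/w)² = (2×0.0580)² = 0.0135;  (1·δa/a)² = (1×0.0610)² = 0.00372;  (1·δq/q)² = (1×0.120)² = 0.0144
δQ/Q = √(0.0316) = 0.178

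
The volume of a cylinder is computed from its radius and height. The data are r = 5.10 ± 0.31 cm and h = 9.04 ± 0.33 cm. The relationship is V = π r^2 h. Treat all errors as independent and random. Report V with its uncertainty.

739 ± 93.8 cm^3

Relative error in a monomial: (δV/V)² = Σ (nᵢ · δxᵢ/xᵢ)².
  (2·δr/r)² = (2×0.0608)² = 0.0148;  (1·δh/h)² = (1×0.0365)² = 0.00133
δV/V = √(0.0161) = 0.127
V = 739 cm^3, so δV = 0.127 × 739 = 93.8 cm^3.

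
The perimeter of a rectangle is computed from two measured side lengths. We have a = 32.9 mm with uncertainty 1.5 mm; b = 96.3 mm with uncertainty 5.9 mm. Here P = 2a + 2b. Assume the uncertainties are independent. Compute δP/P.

For a sum/difference, combine absolute errors in quadrature:
  (2·δa)² = 9.00;  (2·δb)² = 139
δP = √(148) = 12.2 mm
P = 258 mm, so δP/P = 12.2/258 = 0.0471.

0.0471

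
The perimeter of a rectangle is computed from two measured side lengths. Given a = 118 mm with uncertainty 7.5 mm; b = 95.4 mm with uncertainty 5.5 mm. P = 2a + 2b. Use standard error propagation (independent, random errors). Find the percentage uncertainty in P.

Absolute uncertainties add in quadrature for a linear combination:
  (2·δa)² = 225;  (2·δb)² = 121
δP = √(346) = 18.6 mm
P = 427 mm, so δP/P = 18.6/427 = 0.0436.

4.36%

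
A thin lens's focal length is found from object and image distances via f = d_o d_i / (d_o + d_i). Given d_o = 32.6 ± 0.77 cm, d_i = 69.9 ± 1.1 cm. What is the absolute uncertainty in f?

0.375 cm

∂f/∂d_o = (d_i/(d_o+d_i))² = 0.465;  ∂f/∂d_i = (d_o/(d_o+d_i))² = 0.101
δf = √((∂f/∂d_o · δd_o)² + (∂f/∂d_i · δd_i)²) = √(0.128 + 0.0124) = 0.375 cm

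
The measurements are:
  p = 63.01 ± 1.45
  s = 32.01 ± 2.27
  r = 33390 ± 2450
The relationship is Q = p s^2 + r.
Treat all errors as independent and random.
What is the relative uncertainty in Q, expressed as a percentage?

9.80%

Let w = p·s^2 = 64560. δw/w = √((1·δp/p)² + (2·δs/s)²) = √(0.000530 + 0.0201) = 0.144, so δw = 9280.
Q = w + r: δQ = √(δw² + δr²) = √(8.61e+07 + 6e+06) = 9590
Q = 97950, so δQ/Q = 9590/97950 = 0.0980.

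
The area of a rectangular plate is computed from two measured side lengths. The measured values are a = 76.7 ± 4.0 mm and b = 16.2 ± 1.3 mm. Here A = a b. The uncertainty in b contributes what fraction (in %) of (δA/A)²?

(δA/A)² = (1·δa/a)² + (1·δb/b)²
  a term: (1×0.0522)² = 0.00272
  b term: (1×0.0802)² = 0.00644
Total = 0.00916. Share from b = 0.00644/0.00916 = 0.703.

70.3%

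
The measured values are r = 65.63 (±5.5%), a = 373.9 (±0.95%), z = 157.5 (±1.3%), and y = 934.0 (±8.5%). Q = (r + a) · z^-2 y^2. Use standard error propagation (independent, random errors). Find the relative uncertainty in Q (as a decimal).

0.172

Let u = r + a = 439.5. δu = √(δr² + δa²) = √(13.0 + 12.6) = 5.06, so δu/u = 0.0115.
Q is then a monomial in u, z, y:
δQ/Q = √((δu/u)² + (-2·δz/z)² + (2·δy/y)²) = √(0.000133 + 0.000676 + 0.0289) = 0.172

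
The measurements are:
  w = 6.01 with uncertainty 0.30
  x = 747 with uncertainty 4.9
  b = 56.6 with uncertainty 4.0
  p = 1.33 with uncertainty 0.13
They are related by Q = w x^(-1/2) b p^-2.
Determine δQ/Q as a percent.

Since Q is a product/quotient, work with relative uncertainties:
  (1·δw/w)² = (1×0.0499)² = 0.00249;  (−½·δx/x)² = (-0.5×0.00656)² = 1.08e-05;  (1·δb/b)² = (1×0.0707)² = 0.00499;  (-2·δp/p)² = (-2×0.0977)² = 0.0382
δQ/Q = √(0.0457) = 0.214

21.4%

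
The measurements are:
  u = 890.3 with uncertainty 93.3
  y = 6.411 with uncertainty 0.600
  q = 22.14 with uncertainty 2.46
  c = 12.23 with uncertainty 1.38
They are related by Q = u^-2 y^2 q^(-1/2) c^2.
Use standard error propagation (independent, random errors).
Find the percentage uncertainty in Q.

36.5%

Products/powers → add relative errors in quadrature, weighted by exponent:
  (-2·δu/u)² = (-2×0.105)² = 0.0439;  (2·δy/y)² = (2×0.0936)² = 0.0350;  (−½·δq/q)² = (-0.5×0.111)² = 0.00309;  (2·δc/c)² = (2×0.113)² = 0.0509
δQ/Q = √(0.133) = 0.365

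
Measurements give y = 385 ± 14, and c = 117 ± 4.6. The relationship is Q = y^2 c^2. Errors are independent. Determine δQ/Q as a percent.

Since Q is a product/quotient, work with relative uncertainties:
  (2·δy/y)² = (2×0.0364)² = 0.00529;  (2·δc/c)² = (2×0.0393)² = 0.00618
δQ/Q = √(0.0115) = 0.107

10.7%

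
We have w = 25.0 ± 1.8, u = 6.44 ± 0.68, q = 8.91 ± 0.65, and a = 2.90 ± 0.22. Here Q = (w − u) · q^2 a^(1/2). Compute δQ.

Let h = w − u = 18.6. δh = √(δw² + δu²) = √(3.24 + 0.462) = 1.92, so δh/h = 0.104.
Q is then a monomial in h, q, a:
δQ/Q = √((δh/h)² + (2·δq/q)² + (½·δa/a)²) = √(0.0107 + 0.0213 + 0.00144) = 0.183
Q = 2510, so δQ = 0.183 × 2510 = 459.

459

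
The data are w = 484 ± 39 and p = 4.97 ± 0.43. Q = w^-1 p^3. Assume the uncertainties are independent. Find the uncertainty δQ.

0.0689

For a monomial Q ∝ w^-1, p^3, fractional errors add in quadrature:
  (-1·δw/w)² = (-1×0.0806)² = 0.00649;  (3·δp/p)² = (3×0.0865)² = 0.0674
δQ/Q = √(0.0739) = 0.272
Q = 0.254, so δQ = 0.272 × 0.254 = 0.0689.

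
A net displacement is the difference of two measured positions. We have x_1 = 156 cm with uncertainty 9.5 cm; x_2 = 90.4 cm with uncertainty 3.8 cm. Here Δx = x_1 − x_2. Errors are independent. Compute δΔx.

Each term contributes (cᵢ δxᵢ)² to (δΔx)²:
  (δx_1)² = 90.2;  (δx_2)² = 14.4
δΔx = √(105) = 10.2 cm

10.2 cm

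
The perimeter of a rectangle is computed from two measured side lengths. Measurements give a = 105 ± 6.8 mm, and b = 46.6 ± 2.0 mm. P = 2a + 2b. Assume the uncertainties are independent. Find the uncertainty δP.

P is a linear combination, so absolute uncertainties add in quadrature:
  (2·δa)² = 185;  (2·δb)² = 16.0
δP = √(201) = 14.2 mm

14.2 mm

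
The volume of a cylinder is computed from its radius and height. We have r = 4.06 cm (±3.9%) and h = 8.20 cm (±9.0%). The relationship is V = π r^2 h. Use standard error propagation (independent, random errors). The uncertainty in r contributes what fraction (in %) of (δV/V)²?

(δV/V)² = (2·δr/r)² + (1·δh/h)²
  r term: (2×0.0390)² = 0.00608
  h term: (1×0.0900)² = 0.00810
Total = 0.0142. Share from r = 0.00608/0.0142 = 0.429.

42.9%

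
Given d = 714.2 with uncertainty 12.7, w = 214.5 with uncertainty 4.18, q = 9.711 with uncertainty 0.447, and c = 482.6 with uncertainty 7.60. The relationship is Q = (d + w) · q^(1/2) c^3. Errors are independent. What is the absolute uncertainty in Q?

Let u = d + w = 928.7. δu = √(δd² + δw²) = √(161 + 17.5) = 13.4, so δu/u = 0.0144.
Q is then a monomial in u, q, c:
δQ/Q = √((δu/u)² + (½·δq/q)² + (3·δc/c)²) = √(0.000207 + 0.000530 + 0.00223) = 0.0545
Q = 3.253e+11, so δQ = 0.0545 × 3.253e+11 = 1.77e+10.

1.77e+10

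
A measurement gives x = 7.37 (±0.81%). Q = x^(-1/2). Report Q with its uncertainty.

0.368 ± 0.00149

Relative error in a monomial: (δQ/Q)² = Σ (nᵢ · δxᵢ/xᵢ)².
  (−½·δx/x)² = (-0.5×0.00810)² = 1.64e-05
δQ/Q = √(1.64e-05) = 0.00405
Q = 0.368, so δQ = 0.00405 × 0.368 = 0.00149.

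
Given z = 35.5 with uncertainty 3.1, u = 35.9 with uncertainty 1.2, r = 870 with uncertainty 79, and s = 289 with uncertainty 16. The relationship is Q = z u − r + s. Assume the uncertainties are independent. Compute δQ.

Let p = z·u = 1270. δp/p = √((1·δz/z)² + (1·δu/u)²) = √(0.00763 + 0.00112) = 0.0935, so δp = 119.
Q = p − r + s: δQ = √(δp² + δr² + δs²) = √(14200 + 6240 + 256) = 144

144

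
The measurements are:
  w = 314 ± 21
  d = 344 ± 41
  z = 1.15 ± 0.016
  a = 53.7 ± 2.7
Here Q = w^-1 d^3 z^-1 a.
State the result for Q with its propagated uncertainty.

(6.05 ± 2.22) × 10^6

Relative error in a monomial: (δQ/Q)² = Σ (nᵢ · δxᵢ/xᵢ)².
  (-1·δw/w)² = (-1×0.0669)² = 0.00447;  (3·δd/d)² = (3×0.119)² = 0.128;  (-1·δz/z)² = (-1×0.0139)² = 0.000194;  (1·δa/a)² = (1×0.0503)² = 0.00253
δQ/Q = √(0.135) = 0.367
Q = 6.05e+06, so δQ = 0.367 × 6.05e+06 = 2.22e+06.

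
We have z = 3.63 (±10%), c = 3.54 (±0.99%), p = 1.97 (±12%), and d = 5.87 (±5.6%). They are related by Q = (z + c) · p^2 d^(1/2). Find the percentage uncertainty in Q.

24.7%

Let u = z + c = 7.17. δu = √(δz² + δc²) = √(0.132 + 0.00123) = 0.365, so δu/u = 0.0509.
Q is then a monomial in u, p, d:
δQ/Q = √((δu/u)² + (2·δp/p)² + (½·δd/d)²) = √(0.00259 + 0.0576 + 0.000784) = 0.247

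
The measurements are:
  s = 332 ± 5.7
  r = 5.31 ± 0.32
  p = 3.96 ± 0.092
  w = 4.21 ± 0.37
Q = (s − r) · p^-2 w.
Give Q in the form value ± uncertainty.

87.7 ± 8.85

Let u = s − r = 327. δu = √(δs² + δr²) = √(32.5 + 0.102) = 5.71, so δu/u = 0.0175.
Q is then a monomial in u, p, w:
δQ/Q = √((δu/u)² + (-2·δp/p)² + (1·δw/w)²) = √(0.000305 + 0.00216 + 0.00772) = 0.101
Q = 87.7, so δQ = 0.101 × 87.7 = 8.85.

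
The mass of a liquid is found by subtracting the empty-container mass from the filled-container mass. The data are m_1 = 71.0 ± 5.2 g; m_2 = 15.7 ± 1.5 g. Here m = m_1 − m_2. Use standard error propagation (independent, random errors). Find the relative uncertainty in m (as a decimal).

For a sum/difference, combine absolute errors in quadrature:
  (δm_1)² = 27.0;  (δm_2)² = 2.25
δm = √(29.3) = 5.41 g
m = 55.3 g, so δm/m = 5.41/55.3 = 0.0979.

0.0979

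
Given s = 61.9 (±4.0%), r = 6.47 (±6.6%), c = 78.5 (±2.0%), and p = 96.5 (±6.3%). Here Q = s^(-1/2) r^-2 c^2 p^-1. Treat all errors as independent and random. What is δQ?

0.0297

Since Q is a product/quotient, work with relative uncertainties:
  (−½·δs/s)² = (-0.5×0.0400)² = 0.000400;  (-2·δr/r)² = (-2×0.0660)² = 0.0174;  (2·δc/c)² = (2×0.0200)² = 0.00160;  (-1·δp/p)² = (-1×0.0630)² = 0.00397
δQ/Q = √(0.0234) = 0.153
Q = 0.194, so δQ = 0.153 × 0.194 = 0.0297.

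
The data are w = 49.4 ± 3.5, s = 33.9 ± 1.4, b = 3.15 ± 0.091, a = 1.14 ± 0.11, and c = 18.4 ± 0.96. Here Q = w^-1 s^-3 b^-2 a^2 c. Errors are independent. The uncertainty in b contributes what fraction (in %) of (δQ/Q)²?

(δQ/Q)² = (-1·δw/w)² + (-3·δs/s)² + (-2·δb/b)² + (2·δa/a)² + (1·δc/c)²
  w term: (-1×0.0709)² = 0.00502
  s term: (-3×0.0413)² = 0.0153
  b term: (-2×0.0289)² = 0.00334
  a term: (2×0.0965)² = 0.0372
  c term: (1×0.0522)² = 0.00272
Total = 0.0637. Share from b = 0.00334/0.0637 = 0.0524.

5.24%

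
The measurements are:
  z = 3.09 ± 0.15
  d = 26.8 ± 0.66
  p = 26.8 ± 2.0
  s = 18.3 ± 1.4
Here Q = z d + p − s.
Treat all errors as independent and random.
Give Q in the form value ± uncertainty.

Let w = z·d = 82.8. δw/w = √((1·δz/z)² + (1·δd/d)²) = √(0.00236 + 0.000606) = 0.0544, so δw = 4.51.
Q = w + p − s: δQ = √(δw² + δp² + δs²) = √(20.3 + 4.00 + 1.96) = 5.13
Q = 91.3.

91.3 ± 5.13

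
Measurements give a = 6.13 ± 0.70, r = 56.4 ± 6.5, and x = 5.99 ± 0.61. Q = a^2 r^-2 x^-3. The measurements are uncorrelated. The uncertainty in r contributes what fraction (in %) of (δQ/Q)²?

(δQ/Q)² = (2·δa/a)² + (-2·δr/r)² + (-3·δx/x)²
  a term: (2×0.114)² = 0.0522
  r term: (-2×0.115)² = 0.0531
  x term: (-3×0.102)² = 0.0933
Total = 0.199. Share from r = 0.0531/0.199 = 0.267.

26.7%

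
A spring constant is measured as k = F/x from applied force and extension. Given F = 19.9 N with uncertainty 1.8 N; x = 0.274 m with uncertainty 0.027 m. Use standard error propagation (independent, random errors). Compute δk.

9.71 N/m

Since k is a product/quotient, work with relative uncertainties:
  (1·δF/F)² = (1×0.0905)² = 0.00818;  (-1·δx/x)² = (-1×0.0985)² = 0.00971
δk/k = √(0.0179) = 0.134
k = 72.6 N/m, so δk = 0.134 × 72.6 = 9.71 N/m.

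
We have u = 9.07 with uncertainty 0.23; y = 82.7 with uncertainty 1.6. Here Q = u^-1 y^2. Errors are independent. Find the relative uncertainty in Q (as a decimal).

Relative error in a monomial: (δQ/Q)² = Σ (nᵢ · δxᵢ/xᵢ)².
  (-1·δu/u)² = (-1×0.0254)² = 0.000643;  (2·δy/y)² = (2×0.0193)² = 0.00150
δQ/Q = √(0.00214) = 0.0463

0.0463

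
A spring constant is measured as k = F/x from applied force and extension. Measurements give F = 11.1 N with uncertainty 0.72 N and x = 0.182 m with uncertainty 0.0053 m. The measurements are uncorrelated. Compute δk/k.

0.0711

k is a product of powers, so relative uncertainties combine in quadrature:
  (1·δF/F)² = (1×0.0649)² = 0.00421;  (-1·δx/x)² = (-1×0.0291)² = 0.000848
δk/k = √(0.00506) = 0.0711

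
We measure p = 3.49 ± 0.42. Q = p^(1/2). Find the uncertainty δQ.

Each factor contributes (exponent × relative error)² to (δQ/Q)²:
  (½·δp/p)² = (0.5×0.120)² = 0.00362
δQ/Q = √(0.00362) = 0.0602
Q = 1.87, so δQ = 0.0602 × 1.87 = 0.112.

0.112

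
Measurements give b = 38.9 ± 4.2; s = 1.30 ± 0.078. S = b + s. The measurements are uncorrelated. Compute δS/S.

0.104

S is a linear combination, so absolute uncertainties add in quadrature:
  (δb)² = 17.6;  (δs)² = 0.00608
δS = √(17.6) = 4.20
S = 40.2, so δS/S = 4.20/40.2 = 0.104.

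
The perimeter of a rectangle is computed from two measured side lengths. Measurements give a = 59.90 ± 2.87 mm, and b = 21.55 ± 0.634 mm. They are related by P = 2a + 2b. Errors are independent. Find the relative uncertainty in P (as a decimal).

P is a linear combination, so absolute uncertainties add in quadrature:
  (2·δa)² = 32.9;  (2·δb)² = 1.61
δP = √(34.6) = 5.88 mm
P = 162.9 mm, so δP/P = 5.88/162.9 = 0.0361.

0.0361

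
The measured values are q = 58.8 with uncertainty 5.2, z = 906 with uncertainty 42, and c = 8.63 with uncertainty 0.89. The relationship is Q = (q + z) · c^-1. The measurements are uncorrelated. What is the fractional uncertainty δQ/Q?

Let u = q + z = 965. δu = √(δq² + δz²) = √(27.0 + 1760) = 42.3, so δu/u = 0.0439.
Q is then a monomial in u, c:
δQ/Q = √((δu/u)² + (-1·δc/c)²) = √(0.00192 + 0.0106) = 0.112

0.112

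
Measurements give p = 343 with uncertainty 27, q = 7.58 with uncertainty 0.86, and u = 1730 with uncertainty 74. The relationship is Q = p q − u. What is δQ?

367

Let w = p·q = 2600. δw/w = √((1·δp/p)² + (1·δq/q)²) = √(0.00620 + 0.0129) = 0.138, so δw = 359.
Q = w − u: δQ = √(δw² + δu²) = √(1.29e+05 + 5480) = 367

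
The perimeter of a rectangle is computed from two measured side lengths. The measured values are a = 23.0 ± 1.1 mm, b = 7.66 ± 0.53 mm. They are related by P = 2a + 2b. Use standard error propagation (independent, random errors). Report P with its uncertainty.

Absolute uncertainties add in quadrature for a linear combination:
  (2·δa)² = 4.84;  (2·δb)² = 1.12
δP = √(5.96) = 2.44 mm
P = 61.3 mm.

61.3 ± 2.44 mm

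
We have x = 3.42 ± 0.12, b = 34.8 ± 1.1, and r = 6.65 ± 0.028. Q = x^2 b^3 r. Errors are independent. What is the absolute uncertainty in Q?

3.87e+05

Since Q is a product/quotient, work with relative uncertainties:
  (2·δx/x)² = (2×0.0351)² = 0.00492;  (3·δb/b)² = (3×0.0316)² = 0.00899;  (1·δr/r)² = (1×0.00421)² = 1.77e-05
δQ/Q = √(0.0139) = 0.118
Q = 3.28e+06, so δQ = 0.118 × 3.28e+06 = 3.87e+05.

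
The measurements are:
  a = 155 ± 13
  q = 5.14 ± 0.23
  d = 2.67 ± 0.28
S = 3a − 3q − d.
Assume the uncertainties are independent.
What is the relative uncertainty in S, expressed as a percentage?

8.73%

S is a linear combination, so absolute uncertainties add in quadrature:
  (3·δa)² = 1520;  (3·δq)² = 0.476;  (δd)² = 0.0784
δS = √(1520) = 39.0
S = 447, so δS/S = 39.0/447 = 0.0873.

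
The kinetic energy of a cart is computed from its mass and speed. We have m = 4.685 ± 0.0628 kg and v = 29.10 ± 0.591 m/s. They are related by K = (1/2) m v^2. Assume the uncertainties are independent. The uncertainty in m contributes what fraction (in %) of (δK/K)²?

(δK/K)² = (1·δm/m)² + (2·δv/v)²
  m term: (1×0.0134)² = 0.000180
  v term: (2×0.0203)² = 0.00165
Total = 0.00183. Share from m = 0.000180/0.00183 = 0.0982.

9.82%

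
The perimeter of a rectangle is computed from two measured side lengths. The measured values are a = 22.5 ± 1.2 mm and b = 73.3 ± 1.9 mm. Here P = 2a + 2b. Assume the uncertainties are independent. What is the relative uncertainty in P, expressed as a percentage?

2.35%

P is a linear combination, so absolute uncertainties add in quadrature:
  (2·δa)² = 5.76;  (2·δb)² = 14.4
δP = √(20.2) = 4.49 mm
P = 192 mm, so δP/P = 4.49/192 = 0.0235.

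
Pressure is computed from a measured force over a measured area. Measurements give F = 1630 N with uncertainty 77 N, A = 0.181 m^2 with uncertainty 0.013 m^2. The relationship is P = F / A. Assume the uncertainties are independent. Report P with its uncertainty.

9010 ± 774 Pa

For a monomial P ∝ F, A^-1, fractional errors add in quadrature:
  (1·δF/F)² = (1×0.0472)² = 0.00223;  (-1·δA/A)² = (-1×0.0718)² = 0.00516
δP/P = √(0.00739) = 0.0860
P = 9010 Pa, so δP = 0.0860 × 9010 = 774 Pa.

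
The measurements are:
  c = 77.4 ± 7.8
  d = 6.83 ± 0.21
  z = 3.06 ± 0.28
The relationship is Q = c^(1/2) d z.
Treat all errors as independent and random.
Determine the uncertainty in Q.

Relative error in a monomial: (δQ/Q)² = Σ (nᵢ · δxᵢ/xᵢ)².
  (½·δc/c)² = (0.5×0.101)² = 0.00254;  (1·δd/d)² = (1×0.0307)² = 0.000945;  (1·δz/z)² = (1×0.0915)² = 0.00837
δQ/Q = √(0.0119) = 0.109
Q = 184, so δQ = 0.109 × 184 = 20.0.

20.0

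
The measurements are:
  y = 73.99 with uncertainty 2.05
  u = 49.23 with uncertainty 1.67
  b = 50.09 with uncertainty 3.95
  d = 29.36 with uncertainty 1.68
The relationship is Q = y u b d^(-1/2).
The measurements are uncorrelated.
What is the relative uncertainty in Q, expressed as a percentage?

Q is a product of powers, so relative uncertainties combine in quadrature:
  (1·δy/y)² = (1×0.0277)² = 0.000768;  (1·δu/u)² = (1×0.0339)² = 0.00115;  (1·δb/b)² = (1×0.0789)² = 0.00622;  (−½·δd/d)² = (-0.5×0.0572)² = 0.000819
δQ/Q = √(0.00896) = 0.0946

9.46%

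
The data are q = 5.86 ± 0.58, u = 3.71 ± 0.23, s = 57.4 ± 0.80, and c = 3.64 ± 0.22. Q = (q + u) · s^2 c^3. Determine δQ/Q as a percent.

19.5%

Let w = q + u = 9.57. δw = √(δq² + δu²) = √(0.336 + 0.0529) = 0.624, so δw/w = 0.0652.
Q is then a monomial in w, s, c:
δQ/Q = √((δw/w)² + (2·δs/s)² + (3·δc/c)²) = √(0.00425 + 0.000777 + 0.0329) = 0.195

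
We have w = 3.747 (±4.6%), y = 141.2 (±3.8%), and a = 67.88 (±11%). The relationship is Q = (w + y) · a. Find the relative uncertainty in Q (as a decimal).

Let u = w + y = 144.9. δu = √(δw² + δy²) = √(0.0297 + 28.8) = 5.37, so δu/u = 0.0370.
Q is then a monomial in u, a:
δQ/Q = √((δu/u)² + (1·δa/a)²) = √(0.00137 + 0.0121) = 0.116

0.116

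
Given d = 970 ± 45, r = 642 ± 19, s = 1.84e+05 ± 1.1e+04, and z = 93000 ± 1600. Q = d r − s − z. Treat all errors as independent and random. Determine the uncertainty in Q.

Let p = d·r = 6.23e+05. δp/p = √((1·δd/d)² + (1·δr/r)²) = √(0.00215 + 0.000876) = 0.0550, so δp = 34300.
Q = p − s − z: δQ = √(δp² + δs² + δz²) = √(1.17e+09 + 1.21e+08 + 2.56e+06) = 36000

36000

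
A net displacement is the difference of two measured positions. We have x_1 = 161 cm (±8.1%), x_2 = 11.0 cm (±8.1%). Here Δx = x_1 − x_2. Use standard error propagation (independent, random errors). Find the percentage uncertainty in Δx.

8.71%

Δx is a linear combination, so absolute uncertainties add in quadrature:
  (δx_1)² = 170;  (δx_2)² = 0.794
δΔx = √(171) = 13.1 cm
Δx = 150 cm, so δΔx/Δx = 13.1/150 = 0.0871.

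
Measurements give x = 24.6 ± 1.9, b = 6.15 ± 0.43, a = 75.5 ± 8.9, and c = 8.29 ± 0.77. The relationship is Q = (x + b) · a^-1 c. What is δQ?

Let u = x + b = 30.8. δu = √(δx² + δb²) = √(3.61 + 0.185) = 1.95, so δu/u = 0.0634.
Q is then a monomial in u, a, c:
δQ/Q = √((δu/u)² + (-1·δa/a)² + (1·δc/c)²) = √(0.00401 + 0.0139 + 0.00863) = 0.163
Q = 3.38, so δQ = 0.163 × 3.38 = 0.550.

0.550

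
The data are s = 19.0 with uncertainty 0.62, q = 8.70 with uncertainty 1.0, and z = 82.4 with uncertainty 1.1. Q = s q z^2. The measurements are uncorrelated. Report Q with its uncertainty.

Products/powers → add relative errors in quadrature, weighted by exponent:
  (1·δs/s)² = (1×0.0326)² = 0.00106;  (1·δq/q)² = (1×0.115)² = 0.0132;  (2·δz/z)² = (2×0.0133)² = 0.000713
δQ/Q = √(0.0150) = 0.122
Q = 1.12e+06, so δQ = 0.122 × 1.12e+06 = 1.37e+05.

(1.12 ± 0.137) × 10^6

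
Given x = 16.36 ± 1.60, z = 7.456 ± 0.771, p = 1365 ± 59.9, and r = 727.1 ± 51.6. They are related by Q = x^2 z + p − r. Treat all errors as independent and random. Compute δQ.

449

Let w = x^2·z = 1996. δw/w = √((2·δx/x)² + (1·δz/z)²) = √(0.0383 + 0.0107) = 0.221, so δw = 442.
Q = w + p − r: δQ = √(δw² + δp² + δr²) = √(1.95e+05 + 3590 + 2660) = 449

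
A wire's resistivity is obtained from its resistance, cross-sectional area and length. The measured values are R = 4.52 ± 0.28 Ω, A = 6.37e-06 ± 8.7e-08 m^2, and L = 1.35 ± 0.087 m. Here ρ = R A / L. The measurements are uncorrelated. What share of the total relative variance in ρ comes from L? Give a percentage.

(δρ/ρ)² = (1·δR/R)² + (1·δA/A)² + (-1·δL/L)²
  R term: (1×0.0619)² = 0.00384
  A term: (1×0.0137)² = 0.000187
  L term: (-1×0.0644)² = 0.00415
Total = 0.00818. Share from L = 0.00415/0.00818 = 0.508.

50.8%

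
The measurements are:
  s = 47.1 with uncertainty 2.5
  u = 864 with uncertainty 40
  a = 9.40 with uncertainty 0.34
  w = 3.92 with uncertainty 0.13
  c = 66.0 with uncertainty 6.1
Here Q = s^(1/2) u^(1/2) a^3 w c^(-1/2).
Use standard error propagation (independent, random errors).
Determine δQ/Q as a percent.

Since Q is a product/quotient, work with relative uncertainties:
  (½·δs/s)² = (0.5×0.0531)² = 0.000704;  (½·δu/u)² = (0.5×0.0463)² = 0.000536;  (3·δa/a)² = (3×0.0362)² = 0.0118;  (1·δw/w)² = (1×0.0332)² = 0.00110;  (−½·δc/c)² = (-0.5×0.0924)² = 0.00214
δQ/Q = √(0.0163) = 0.127

12.7%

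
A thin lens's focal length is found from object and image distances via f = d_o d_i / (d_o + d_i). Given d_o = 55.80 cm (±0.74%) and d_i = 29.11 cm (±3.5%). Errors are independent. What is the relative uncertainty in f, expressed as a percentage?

∂f/∂d_o = (d_i/(d_o+d_i))² = 0.118;  ∂f/∂d_i = (d_o/(d_o+d_i))² = 0.432
δf = √((∂f/∂d_o · δd_o)² + (∂f/∂d_i · δd_i)²) = √(0.00236 + 0.194) = 0.443 cm
f = 19.13 cm, so δf/f = 0.443/19.13 = 0.0231.

2.31%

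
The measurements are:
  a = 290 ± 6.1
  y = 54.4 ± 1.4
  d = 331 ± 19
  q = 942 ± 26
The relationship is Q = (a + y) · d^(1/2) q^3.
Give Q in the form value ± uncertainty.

Let u = a + y = 344. δu = √(δa² + δy²) = √(37.2 + 1.96) = 6.26, so δu/u = 0.0182.
Q is then a monomial in u, d, q:
δQ/Q = √((δu/u)² + (½·δd/d)² + (3·δq/q)²) = √(0.000330 + 0.000824 + 0.00686) = 0.0895
Q = 5.24e+12, so δQ = 0.0895 × 5.24e+12 = 4.69e+11.

(5.24 ± 0.469) × 10^12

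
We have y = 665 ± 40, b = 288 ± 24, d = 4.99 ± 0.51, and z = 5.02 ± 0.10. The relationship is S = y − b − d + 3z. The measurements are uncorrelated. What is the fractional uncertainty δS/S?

Each term contributes (cᵢ δxᵢ)² to (δS)²:
  (δy)² = 1600;  (δb)² = 576;  (δd)² = 0.260;  (3·δz)² = 0.0900
δS = √(2180) = 46.7
S = 387, so δS/S = 46.7/387 = 0.121.

0.121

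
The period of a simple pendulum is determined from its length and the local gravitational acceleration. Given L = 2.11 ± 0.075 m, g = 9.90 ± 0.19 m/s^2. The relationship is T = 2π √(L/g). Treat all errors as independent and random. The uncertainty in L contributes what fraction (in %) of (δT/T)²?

77.4%

(δT/T)² = (½·δL/L)² + (−½·δg/g)²
  L term: (0.5×0.0355)² = 0.000316
  g term: (-0.5×0.0192)² = 9.21e-05
Total = 0.000408. Share from L = 0.000316/0.000408 = 0.774.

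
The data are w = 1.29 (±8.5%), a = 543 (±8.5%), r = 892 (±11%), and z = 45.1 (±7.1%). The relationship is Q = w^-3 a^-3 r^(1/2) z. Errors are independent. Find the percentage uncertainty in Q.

Each factor contributes (exponent × relative error)² to (δQ/Q)²:
  (-3·δw/w)² = (-3×0.0850)² = 0.0650;  (-3·δa/a)² = (-3×0.0850)² = 0.0650;  (½·δr/r)² = (0.5×0.110)² = 0.00302;  (1·δz/z)² = (1×0.0710)² = 0.00504
δQ/Q = √(0.138) = 0.372

37.2%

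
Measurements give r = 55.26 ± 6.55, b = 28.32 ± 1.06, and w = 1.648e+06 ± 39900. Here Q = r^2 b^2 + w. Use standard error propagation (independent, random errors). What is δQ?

6.1e+05

Let p = r^2·b^2 = 2.449e+06. δp/p = √((2·δr/r)² + (2·δb/b)²) = √(0.0562 + 0.00560) = 0.249, so δp = 6.09e+05.
Q = p + w: δQ = √(δp² + δw²) = √(3.71e+11 + 1.59e+09) = 6.1e+05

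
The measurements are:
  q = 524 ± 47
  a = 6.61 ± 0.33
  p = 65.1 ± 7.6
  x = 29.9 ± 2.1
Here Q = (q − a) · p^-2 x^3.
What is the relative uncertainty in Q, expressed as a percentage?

32.7%

Let u = q − a = 517. δu = √(δq² + δa²) = √(2210 + 0.109) = 47.0, so δu/u = 0.0908.
Q is then a monomial in u, p, x:
δQ/Q = √((δu/u)² + (-2·δp/p)² + (3·δx/x)²) = √(0.00825 + 0.0545 + 0.0444) = 0.327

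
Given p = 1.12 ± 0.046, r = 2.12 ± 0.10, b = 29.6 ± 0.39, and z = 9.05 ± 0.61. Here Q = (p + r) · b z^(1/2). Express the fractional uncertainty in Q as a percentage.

4.96%

Let u = p + r = 3.24. δu = √(δp² + δr²) = √(0.00212 + 0.0100) = 0.110, so δu/u = 0.0340.
Q is then a monomial in u, b, z:
δQ/Q = √((δu/u)² + (1·δb/b)² + (½·δz/z)²) = √(0.00115 + 0.000174 + 0.00114) = 0.0496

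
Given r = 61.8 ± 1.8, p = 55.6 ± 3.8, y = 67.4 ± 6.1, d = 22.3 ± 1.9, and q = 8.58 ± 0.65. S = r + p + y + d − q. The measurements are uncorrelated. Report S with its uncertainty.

199 ± 7.68

S is a linear combination, so absolute uncertainties add in quadrature:
  (δr)² = 3.24;  (δp)² = 14.4;  (δy)² = 37.2;  (δd)² = 3.61;  (δq)² = 0.423
δS = √(58.9) = 7.68
S = 199.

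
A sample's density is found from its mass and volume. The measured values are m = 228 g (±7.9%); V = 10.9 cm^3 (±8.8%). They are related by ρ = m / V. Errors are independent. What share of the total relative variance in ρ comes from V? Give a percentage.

(δρ/ρ)² = (1·δm/m)² + (-1·δV/V)²
  m term: (1×0.0790)² = 0.00624
  V term: (-1×0.0880)² = 0.00774
Total = 0.0140. Share from V = 0.00774/0.0140 = 0.554.

55.4%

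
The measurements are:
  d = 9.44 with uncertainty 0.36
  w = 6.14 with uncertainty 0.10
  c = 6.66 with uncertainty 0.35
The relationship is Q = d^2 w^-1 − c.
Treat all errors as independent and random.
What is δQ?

Let p = d^2·w^-1 = 14.5. δp/p = √((2·δd/d)² + (-1·δw/w)²) = √(0.00582 + 0.000265) = 0.0780, so δp = 1.13.
Q = p − c: δQ = √(δp² + δc²) = √(1.28 + 0.122) = 1.18

1.18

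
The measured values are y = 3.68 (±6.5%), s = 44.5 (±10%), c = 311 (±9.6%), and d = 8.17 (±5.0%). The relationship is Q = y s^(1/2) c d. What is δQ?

8470

Since Q is a product/quotient, work with relative uncertainties:
  (1·δy/y)² = (1×0.0650)² = 0.00423;  (½·δs/s)² = (0.5×0.100)² = 0.00250;  (1·δc/c)² = (1×0.0960)² = 0.00922;  (1·δd/d)² = (1×0.0500)² = 0.00250
δQ/Q = √(0.0184) = 0.136
Q = 62400, so δQ = 0.136 × 62400 = 8470.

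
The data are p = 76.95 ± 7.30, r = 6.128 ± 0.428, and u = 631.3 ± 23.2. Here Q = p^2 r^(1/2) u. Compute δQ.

Each factor contributes (exponent × relative error)² to (δQ/Q)²:
  (2·δp/p)² = (2×0.0949)² = 0.0360;  (½·δr/r)² = (0.5×0.0698)² = 0.00122;  (1·δu/u)² = (1×0.0367)² = 0.00135
δQ/Q = √(0.0386) = 0.196
Q = 9.254e+06, so δQ = 0.196 × 9.254e+06 = 1.82e+06.

1.82e+06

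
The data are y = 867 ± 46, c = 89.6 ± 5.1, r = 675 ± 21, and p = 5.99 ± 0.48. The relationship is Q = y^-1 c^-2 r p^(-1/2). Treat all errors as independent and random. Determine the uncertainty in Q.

5.37e-06

For a monomial Q ∝ y^-1, c^-2, r, p^(-1/2), fractional errors add in quadrature:
  (-1·δy/y)² = (-1×0.0531)² = 0.00281;  (-2·δc/c)² = (-2×0.0569)² = 0.0130;  (1·δr/r)² = (1×0.0311)² = 0.000968;  (−½·δp/p)² = (-0.5×0.0801)² = 0.00161
δQ/Q = √(0.0183) = 0.135
Q = 3.96e-05, so δQ = 0.135 × 3.96e-05 = 5.37e-06.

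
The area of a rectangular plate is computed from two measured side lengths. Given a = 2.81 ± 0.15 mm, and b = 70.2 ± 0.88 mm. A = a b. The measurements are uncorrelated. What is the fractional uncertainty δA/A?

0.0548

Products/powers → add relative errors in quadrature, weighted by exponent:
  (1·δa/a)² = (1×0.0534)² = 0.00285;  (1·δb/b)² = (1×0.0125)² = 0.000157
δA/A = √(0.00301) = 0.0548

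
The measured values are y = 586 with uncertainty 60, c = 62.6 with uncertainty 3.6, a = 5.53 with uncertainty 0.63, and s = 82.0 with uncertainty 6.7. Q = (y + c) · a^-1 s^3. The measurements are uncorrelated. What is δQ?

1.85e+07

Let u = y + c = 649. δu = √(δy² + δc²) = √(3600 + 13.0) = 60.1, so δu/u = 0.0927.
Q is then a monomial in u, a, s:
δQ/Q = √((δu/u)² + (-1·δa/a)² + (3·δs/s)²) = √(0.00859 + 0.0130 + 0.0601) = 0.286
Q = 6.47e+07, so δQ = 0.286 × 6.47e+07 = 1.85e+07.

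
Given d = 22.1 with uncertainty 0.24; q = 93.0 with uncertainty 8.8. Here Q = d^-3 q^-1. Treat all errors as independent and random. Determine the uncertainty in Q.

9.97e-08

Products/powers → add relative errors in quadrature, weighted by exponent:
  (-3·δd/d)² = (-3×0.0109)² = 0.00106;  (-1·δq/q)² = (-1×0.0946)² = 0.00895
δQ/Q = √(0.0100) = 0.100
Q = 9.96e-07, so δQ = 0.100 × 9.96e-07 = 9.97e-08.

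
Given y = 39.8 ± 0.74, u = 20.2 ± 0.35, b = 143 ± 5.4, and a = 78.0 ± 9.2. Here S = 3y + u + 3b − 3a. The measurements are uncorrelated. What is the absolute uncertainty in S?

Sums and differences: (δS)² = Σ (cᵢ δxᵢ)².
  (3·δy)² = 4.93;  (δu)² = 0.122;  (3·δb)² = 262;  (3·δa)² = 762
δS = √(1030) = 32.1

32.1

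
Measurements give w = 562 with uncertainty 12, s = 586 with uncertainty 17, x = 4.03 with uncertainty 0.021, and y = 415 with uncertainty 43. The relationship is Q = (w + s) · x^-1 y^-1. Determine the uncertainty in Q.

0.0723

Let u = w + s = 1150. δu = √(δw² + δs²) = √(144 + 289) = 20.8, so δu/u = 0.0181.
Q is then a monomial in u, x, y:
δQ/Q = √((δu/u)² + (-1·δx/x)² + (-1·δy/y)²) = √(0.000329 + 2.72e-05 + 0.0107) = 0.105
Q = 0.686, so δQ = 0.105 × 0.686 = 0.0723.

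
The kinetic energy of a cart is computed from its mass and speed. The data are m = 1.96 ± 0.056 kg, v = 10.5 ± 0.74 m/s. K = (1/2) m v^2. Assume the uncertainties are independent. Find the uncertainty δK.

Since K is a product/quotient, work with relative uncertainties:
  (1·δm/m)² = (1×0.0286)² = 0.000816;  (2·δv/v)² = (2×0.0705)² = 0.0199
δK/K = √(0.0207) = 0.144
K = 108 J, so δK = 0.144 × 108 = 15.5 J.

15.5 J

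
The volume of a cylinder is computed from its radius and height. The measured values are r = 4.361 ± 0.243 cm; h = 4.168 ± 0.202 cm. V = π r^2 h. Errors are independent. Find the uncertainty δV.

30.3 cm^3

Relative error in a monomial: (δV/V)² = Σ (nᵢ · δxᵢ/xᵢ)².
  (2·δr/r)² = (2×0.0557)² = 0.0124;  (1·δh/h)² = (1×0.0485)² = 0.00235
δV/V = √(0.0148) = 0.122
V = 249.0 cm^3, so δV = 0.122 × 249.0 = 30.3 cm^3.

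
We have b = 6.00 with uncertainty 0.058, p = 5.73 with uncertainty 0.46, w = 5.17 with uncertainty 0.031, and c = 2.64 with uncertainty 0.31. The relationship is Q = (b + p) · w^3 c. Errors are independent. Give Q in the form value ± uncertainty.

4280 ± 536

Let u = b + p = 11.7. δu = √(δb² + δp²) = √(0.00336 + 0.212) = 0.464, so δu/u = 0.0395.
Q is then a monomial in u, w, c:
δQ/Q = √((δu/u)² + (3·δw/w)² + (1·δc/c)²) = √(0.00156 + 0.000324 + 0.0138) = 0.125
Q = 4280, so δQ = 0.125 × 4280 = 536.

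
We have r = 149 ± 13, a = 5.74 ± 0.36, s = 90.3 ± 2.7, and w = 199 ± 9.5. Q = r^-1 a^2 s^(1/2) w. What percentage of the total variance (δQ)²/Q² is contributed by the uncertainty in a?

60.9%

(δQ/Q)² = (-1·δr/r)² + (2·δa/a)² + (½·δs/s)² + (1·δw/w)²
  r term: (-1×0.0872)² = 0.00761
  a term: (2×0.0627)² = 0.0157
  s term: (0.5×0.0299)² = 0.000224
  w term: (1×0.0477)² = 0.00228
Total = 0.0258. Share from a = 0.0157/0.0258 = 0.609.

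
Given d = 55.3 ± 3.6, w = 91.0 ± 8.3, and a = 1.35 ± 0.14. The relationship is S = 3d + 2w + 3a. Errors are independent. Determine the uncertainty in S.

Each term contributes (cᵢ δxᵢ)² to (δS)²:
  (3·δd)² = 117;  (2·δw)² = 276;  (3·δa)² = 0.176
δS = √(392) = 19.8

19.8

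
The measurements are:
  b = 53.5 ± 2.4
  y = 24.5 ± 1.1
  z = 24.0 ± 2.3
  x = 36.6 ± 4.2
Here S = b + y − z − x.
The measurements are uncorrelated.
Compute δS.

5.47

Sums and differences: (δS)² = Σ (cᵢ δxᵢ)².
  (δb)² = 5.76;  (δy)² = 1.21;  (δz)² = 5.29;  (δx)² = 17.6
δS = √(29.9) = 5.47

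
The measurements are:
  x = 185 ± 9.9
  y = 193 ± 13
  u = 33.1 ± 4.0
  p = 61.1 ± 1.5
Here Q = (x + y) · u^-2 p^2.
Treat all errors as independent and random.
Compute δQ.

Let w = x + y = 378. δw = √(δx² + δy²) = √(98.0 + 169) = 16.3, so δw/w = 0.0432.
Q is then a monomial in w, u, p:
δQ/Q = √((δw/w)² + (-2·δu/u)² + (2·δp/p)²) = √(0.00187 + 0.0584 + 0.00241) = 0.250
Q = 1290, so δQ = 0.250 × 1290 = 323.

323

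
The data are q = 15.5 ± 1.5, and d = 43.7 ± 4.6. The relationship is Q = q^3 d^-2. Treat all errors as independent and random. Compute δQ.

0.699

For a monomial Q ∝ q^3, d^-2, fractional errors add in quadrature:
  (3·δq/q)² = (3×0.0968)² = 0.0843;  (-2·δd/d)² = (-2×0.105)² = 0.0443
δQ/Q = √(0.129) = 0.359
Q = 1.95, so δQ = 0.359 × 1.95 = 0.699.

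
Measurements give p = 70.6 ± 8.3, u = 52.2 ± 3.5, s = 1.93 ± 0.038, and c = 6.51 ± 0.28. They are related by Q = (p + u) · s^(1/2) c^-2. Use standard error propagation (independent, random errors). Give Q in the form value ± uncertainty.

4.03 ± 0.457

Let w = p + u = 123. δw = √(δp² + δu²) = √(68.9 + 12.2) = 9.01, so δw/w = 0.0734.
Q is then a monomial in w, s, c:
δQ/Q = √((δw/w)² + (½·δs/s)² + (-2·δc/c)²) = √(0.00538 + 9.69e-05 + 0.00740) = 0.113
Q = 4.03, so δQ = 0.113 × 4.03 = 0.457.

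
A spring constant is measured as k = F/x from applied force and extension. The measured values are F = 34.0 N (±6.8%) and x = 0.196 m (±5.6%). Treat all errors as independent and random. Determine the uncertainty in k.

15.3 N/m

Products/powers → add relative errors in quadrature, weighted by exponent:
  (1·δF/F)² = (1×0.0680)² = 0.00462;  (-1·δx/x)² = (-1×0.0560)² = 0.00314
δk/k = √(0.00776) = 0.0881
k = 173 N/m, so δk = 0.0881 × 173 = 15.3 N/m.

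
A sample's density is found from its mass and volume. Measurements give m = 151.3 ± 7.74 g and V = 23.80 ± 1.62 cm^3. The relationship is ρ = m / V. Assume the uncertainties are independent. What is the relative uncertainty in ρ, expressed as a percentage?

8.51%

For a monomial ρ ∝ m, V^-1, fractional errors add in quadrature:
  (1·δm/m)² = (1×0.0512)² = 0.00262;  (-1·δV/V)² = (-1×0.0681)² = 0.00463
δρ/ρ = √(0.00725) = 0.0851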